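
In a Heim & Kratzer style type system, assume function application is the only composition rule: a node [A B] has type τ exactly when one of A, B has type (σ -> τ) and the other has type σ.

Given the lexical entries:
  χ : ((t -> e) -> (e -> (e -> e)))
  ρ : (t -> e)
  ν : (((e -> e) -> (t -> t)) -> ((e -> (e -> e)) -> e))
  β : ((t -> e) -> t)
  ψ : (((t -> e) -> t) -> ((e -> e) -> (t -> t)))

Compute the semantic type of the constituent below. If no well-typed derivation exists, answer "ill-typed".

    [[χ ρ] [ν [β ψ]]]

[χ ρ]: ((t -> e) -> (e -> (e -> e))) applied to (t -> e) yields (e -> (e -> e)).
[β ψ]: (((t -> e) -> t) -> ((e -> e) -> (t -> t))) applied to ((t -> e) -> t) yields ((e -> e) -> (t -> t)).
[ν [β ψ]]: (((e -> e) -> (t -> t)) -> ((e -> (e -> e)) -> e)) applied to ((e -> e) -> (t -> t)) yields ((e -> (e -> e)) -> e).
[[χ ρ] [ν [β ψ]]]: ((e -> (e -> e)) -> e) applied to (e -> (e -> e)) yields e.

e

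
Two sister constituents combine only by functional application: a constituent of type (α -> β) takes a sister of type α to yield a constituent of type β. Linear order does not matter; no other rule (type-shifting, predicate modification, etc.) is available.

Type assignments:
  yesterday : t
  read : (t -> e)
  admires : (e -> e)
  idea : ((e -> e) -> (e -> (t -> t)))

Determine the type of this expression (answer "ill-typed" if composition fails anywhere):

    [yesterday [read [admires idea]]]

[admires idea]: idea is ((e -> e) -> (e -> (t -> t))), admires is (e -> e); result (e -> (t -> t)).
[read [admires idea]]: (t -> e) with (e -> (t -> t)) — neither is a function whose domain matches the other; composition fails here.

ill-typed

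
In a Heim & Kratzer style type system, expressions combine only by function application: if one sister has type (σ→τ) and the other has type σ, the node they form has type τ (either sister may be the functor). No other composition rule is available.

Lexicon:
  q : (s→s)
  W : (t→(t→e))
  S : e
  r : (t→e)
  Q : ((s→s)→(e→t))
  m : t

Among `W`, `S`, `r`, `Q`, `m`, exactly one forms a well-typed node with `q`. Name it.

Q

W : (t→(t→e)) — neither side's domain matches the other.
S : e — neither side's domain matches the other.
r : (t→e) — neither side's domain matches the other.
Q — combines: Q : ((s→s)→(e→t)) takes q : (s→s) as argument, giving (e→t).
m : t — neither side's domain matches the other.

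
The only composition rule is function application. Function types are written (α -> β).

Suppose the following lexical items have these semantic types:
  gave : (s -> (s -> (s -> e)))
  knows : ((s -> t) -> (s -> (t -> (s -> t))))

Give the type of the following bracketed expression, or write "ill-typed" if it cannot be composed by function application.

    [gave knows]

ill-typed

At [gave knows]: neither (s -> (s -> (s -> e))) nor ((s -> t) -> (s -> (t -> (s -> t)))) can take the other as argument; the node is ill-typed.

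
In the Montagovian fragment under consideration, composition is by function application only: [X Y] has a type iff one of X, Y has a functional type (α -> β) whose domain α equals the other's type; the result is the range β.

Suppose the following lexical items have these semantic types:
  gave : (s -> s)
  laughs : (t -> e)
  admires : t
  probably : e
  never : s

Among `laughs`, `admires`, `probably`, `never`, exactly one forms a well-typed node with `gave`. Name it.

never

laughs : (t -> e) — no; gave wants s, and laughs wants t.
admires : t — no; gave wants s, and admires wants nothing (atomic).
probably : e — no; gave wants s, and probably wants nothing (atomic).
never — combines: gave : (s -> s) takes never : s as argument, giving s.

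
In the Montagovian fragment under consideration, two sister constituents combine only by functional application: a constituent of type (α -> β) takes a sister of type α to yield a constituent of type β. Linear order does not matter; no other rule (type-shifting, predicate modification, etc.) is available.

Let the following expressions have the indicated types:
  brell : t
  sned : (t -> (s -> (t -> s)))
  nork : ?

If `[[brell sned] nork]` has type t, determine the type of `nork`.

((s -> (t -> s)) -> t)

For [[brell sned] nork] to have type t with [brell sned] of type (s -> (t -> s)), nork must be the function: nork : ((s -> (t -> s)) -> t).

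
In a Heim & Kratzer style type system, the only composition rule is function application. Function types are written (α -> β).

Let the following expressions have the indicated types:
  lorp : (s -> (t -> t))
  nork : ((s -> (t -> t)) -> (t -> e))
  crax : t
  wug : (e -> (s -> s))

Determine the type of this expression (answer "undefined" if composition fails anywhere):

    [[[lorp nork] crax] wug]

(s -> s)

At [lorp nork], nork : ((s -> (t -> t)) -> (t -> e)) takes lorp : (s -> (t -> t)), giving (t -> e).
At [[lorp nork] crax], [lorp nork] : (t -> e) takes crax : t, giving e.
At [[[lorp nork] crax] wug], wug : (e -> (s -> s)) takes [[lorp nork] crax] : e, giving (s -> s).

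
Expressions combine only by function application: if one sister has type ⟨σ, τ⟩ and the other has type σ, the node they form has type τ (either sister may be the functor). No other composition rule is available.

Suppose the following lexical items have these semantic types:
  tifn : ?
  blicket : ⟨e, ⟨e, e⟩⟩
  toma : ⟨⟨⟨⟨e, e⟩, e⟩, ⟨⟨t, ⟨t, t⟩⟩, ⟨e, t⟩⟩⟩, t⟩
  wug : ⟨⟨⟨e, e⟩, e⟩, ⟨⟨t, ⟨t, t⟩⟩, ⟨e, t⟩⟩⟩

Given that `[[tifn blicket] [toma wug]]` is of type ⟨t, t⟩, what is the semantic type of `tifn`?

⟨⟨e, ⟨e, e⟩⟩, ⟨t, ⟨t, t⟩⟩⟩

For [[tifn blicket] [toma wug]] to have type ⟨t, t⟩ with [toma wug] of type t, [tifn blicket] must be the function: [tifn blicket] : ⟨t, ⟨t, t⟩⟩.
For [tifn blicket] to have type ⟨t, ⟨t, t⟩⟩ with blicket of type ⟨e, ⟨e, e⟩⟩, tifn must be the function: tifn : ⟨⟨e, ⟨e, e⟩⟩, ⟨t, ⟨t, t⟩⟩⟩.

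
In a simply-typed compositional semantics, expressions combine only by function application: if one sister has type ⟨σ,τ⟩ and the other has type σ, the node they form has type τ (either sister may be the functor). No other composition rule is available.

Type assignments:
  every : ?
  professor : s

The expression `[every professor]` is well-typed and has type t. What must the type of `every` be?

⟨s,t⟩

[every professor] must have type t. The sister professor has type s; that is not a function onto t, so every must be the functor, of type ⟨s,t⟩.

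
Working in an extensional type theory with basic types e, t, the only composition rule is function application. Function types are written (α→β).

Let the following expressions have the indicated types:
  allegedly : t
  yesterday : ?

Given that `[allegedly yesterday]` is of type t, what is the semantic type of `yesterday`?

(t→t)

[allegedly yesterday] must have type t. The sister allegedly has type t; that is not a function onto t, so yesterday must be the functor, of type (t→t).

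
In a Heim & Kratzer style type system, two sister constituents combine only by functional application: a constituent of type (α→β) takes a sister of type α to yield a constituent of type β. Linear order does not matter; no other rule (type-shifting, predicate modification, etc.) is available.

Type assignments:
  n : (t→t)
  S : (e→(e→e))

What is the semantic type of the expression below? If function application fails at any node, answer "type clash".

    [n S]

type clash

[n S]: (t→t) and (e→(e→e)) cannot combine by function application — type clash.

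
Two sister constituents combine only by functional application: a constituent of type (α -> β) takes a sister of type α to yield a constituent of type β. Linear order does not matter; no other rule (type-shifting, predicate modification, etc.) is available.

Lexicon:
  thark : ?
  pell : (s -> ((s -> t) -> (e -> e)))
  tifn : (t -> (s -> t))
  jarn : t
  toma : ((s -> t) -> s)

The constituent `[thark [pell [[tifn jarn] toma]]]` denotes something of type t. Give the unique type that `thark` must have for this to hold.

For [thark [pell [[tifn jarn] toma]]] to have type t with [pell [[tifn jarn] toma]] of type ((s -> t) -> (e -> e)), thark must be the function: thark : (((s -> t) -> (e -> e)) -> t).

(((s -> t) -> (e -> e)) -> t)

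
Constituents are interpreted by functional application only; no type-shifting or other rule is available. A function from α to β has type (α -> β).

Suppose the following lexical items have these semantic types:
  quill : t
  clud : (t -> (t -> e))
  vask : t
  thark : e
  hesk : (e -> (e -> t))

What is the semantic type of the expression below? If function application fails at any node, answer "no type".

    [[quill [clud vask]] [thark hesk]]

t

[clud vask]: (t -> (t -> e)) applied to t yields (t -> e).
[quill [clud vask]]: (t -> e) applied to t yields e.
[thark hesk]: (e -> (e -> t)) applied to e yields (e -> t).
[[quill [clud vask]] [thark hesk]]: (e -> t) applied to e yields t.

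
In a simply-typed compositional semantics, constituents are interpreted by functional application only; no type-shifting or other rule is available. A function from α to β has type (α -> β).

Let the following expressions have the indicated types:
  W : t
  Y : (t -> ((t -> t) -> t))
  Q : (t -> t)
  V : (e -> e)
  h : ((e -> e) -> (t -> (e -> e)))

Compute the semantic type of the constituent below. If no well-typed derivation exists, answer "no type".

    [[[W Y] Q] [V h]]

(e -> e)

[W Y]: (t -> ((t -> t) -> t)) applied to t yields ((t -> t) -> t).
[[W Y] Q]: ((t -> t) -> t) applied to (t -> t) yields t.
[V h]: ((e -> e) -> (t -> (e -> e))) applied to (e -> e) yields (t -> (e -> e)).
[[[W Y] Q] [V h]]: (t -> (e -> e)) applied to t yields (e -> e).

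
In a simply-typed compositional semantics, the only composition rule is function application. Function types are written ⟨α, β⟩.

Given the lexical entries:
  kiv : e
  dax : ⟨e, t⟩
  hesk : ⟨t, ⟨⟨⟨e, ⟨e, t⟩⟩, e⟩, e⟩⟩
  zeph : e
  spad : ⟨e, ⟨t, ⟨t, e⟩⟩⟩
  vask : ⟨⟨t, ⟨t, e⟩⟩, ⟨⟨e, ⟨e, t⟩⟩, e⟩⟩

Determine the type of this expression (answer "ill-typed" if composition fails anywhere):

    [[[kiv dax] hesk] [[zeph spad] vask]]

[kiv dax]: dax is ⟨e, t⟩, kiv is e; result t.
[[kiv dax] hesk]: hesk is ⟨t, ⟨⟨⟨e, ⟨e, t⟩⟩, e⟩, e⟩⟩, [kiv dax] is t; result ⟨⟨⟨e, ⟨e, t⟩⟩, e⟩, e⟩.
[zeph spad]: spad is ⟨e, ⟨t, ⟨t, e⟩⟩⟩, zeph is e; result ⟨t, ⟨t, e⟩⟩.
[[zeph spad] vask]: vask is ⟨⟨t, ⟨t, e⟩⟩, ⟨⟨e, ⟨e, t⟩⟩, e⟩⟩, [zeph spad] is ⟨t, ⟨t, e⟩⟩; result ⟨⟨e, ⟨e, t⟩⟩, e⟩.
[[[kiv dax] hesk] [[zeph spad] vask]]: [[kiv dax] hesk] is ⟨⟨⟨e, ⟨e, t⟩⟩, e⟩, e⟩, [[zeph spad] vask] is ⟨⟨e, ⟨e, t⟩⟩, e⟩; result e.

e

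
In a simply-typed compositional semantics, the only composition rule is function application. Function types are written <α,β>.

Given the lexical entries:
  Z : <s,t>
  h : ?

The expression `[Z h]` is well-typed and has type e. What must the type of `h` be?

<<s,t>,e>

[Z h] must have type e. The sister Z has type <s,t>; that is not a function onto e, so h must be the functor, of type <<s,t>,e>.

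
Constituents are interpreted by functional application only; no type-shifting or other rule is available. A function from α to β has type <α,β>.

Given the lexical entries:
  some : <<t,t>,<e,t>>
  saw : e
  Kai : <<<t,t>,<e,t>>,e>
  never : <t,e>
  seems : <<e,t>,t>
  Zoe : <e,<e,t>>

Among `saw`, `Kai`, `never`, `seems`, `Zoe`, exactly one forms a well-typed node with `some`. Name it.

Kai

saw : e — neither side's domain matches the other.
Kai — combines: Kai : <<<t,t>,<e,t>>,e> takes some : <<t,t>,<e,t>> as argument, giving e.
never : <t,e> — neither side's domain matches the other.
seems : <<e,t>,t> — neither side's domain matches the other.
Zoe : <e,<e,t>> — neither side's domain matches the other.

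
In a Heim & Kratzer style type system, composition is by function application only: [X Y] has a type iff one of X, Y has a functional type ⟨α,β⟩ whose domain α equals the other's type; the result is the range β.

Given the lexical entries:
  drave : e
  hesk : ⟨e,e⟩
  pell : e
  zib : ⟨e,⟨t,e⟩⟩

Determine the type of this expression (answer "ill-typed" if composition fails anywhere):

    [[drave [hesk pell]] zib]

[hesk pell] — hesk of type ⟨e,e⟩ combines with pell of type e: type e.
[drave [hesk pell]]: e with e — neither is a function whose domain matches the other; composition fails here.

ill-typed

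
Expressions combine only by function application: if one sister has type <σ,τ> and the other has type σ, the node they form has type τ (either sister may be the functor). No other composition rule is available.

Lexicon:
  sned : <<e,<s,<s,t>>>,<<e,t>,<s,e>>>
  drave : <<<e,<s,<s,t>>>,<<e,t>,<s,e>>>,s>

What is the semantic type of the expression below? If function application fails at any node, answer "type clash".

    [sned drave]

[sned drave] — drave of type <<<e,<s,<s,t>>>,<<e,t>,<s,e>>>,s> combines with sned of type <<e,<s,<s,t>>>,<<e,t>,<s,e>>>: type s.

s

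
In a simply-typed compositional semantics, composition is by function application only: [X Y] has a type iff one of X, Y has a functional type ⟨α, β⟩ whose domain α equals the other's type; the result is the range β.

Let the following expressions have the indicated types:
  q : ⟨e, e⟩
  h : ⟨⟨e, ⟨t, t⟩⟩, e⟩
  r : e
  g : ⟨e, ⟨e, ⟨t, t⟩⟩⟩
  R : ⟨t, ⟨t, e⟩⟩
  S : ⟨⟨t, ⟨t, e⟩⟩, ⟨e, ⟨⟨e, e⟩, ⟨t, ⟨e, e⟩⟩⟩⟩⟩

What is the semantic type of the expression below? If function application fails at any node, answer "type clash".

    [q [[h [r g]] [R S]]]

⟨t, ⟨e, e⟩⟩

[r g]: ⟨e, ⟨e, ⟨t, t⟩⟩⟩ applied to e yields ⟨e, ⟨t, t⟩⟩.
[h [r g]]: ⟨⟨e, ⟨t, t⟩⟩, e⟩ applied to ⟨e, ⟨t, t⟩⟩ yields e.
[R S]: ⟨⟨t, ⟨t, e⟩⟩, ⟨e, ⟨⟨e, e⟩, ⟨t, ⟨e, e⟩⟩⟩⟩⟩ applied to ⟨t, ⟨t, e⟩⟩ yields ⟨e, ⟨⟨e, e⟩, ⟨t, ⟨e, e⟩⟩⟩⟩.
[[h [r g]] [R S]]: ⟨e, ⟨⟨e, e⟩, ⟨t, ⟨e, e⟩⟩⟩⟩ applied to e yields ⟨⟨e, e⟩, ⟨t, ⟨e, e⟩⟩⟩.
[q [[h [r g]] [R S]]]: ⟨⟨e, e⟩, ⟨t, ⟨e, e⟩⟩⟩ applied to ⟨e, e⟩ yields ⟨t, ⟨e, e⟩⟩.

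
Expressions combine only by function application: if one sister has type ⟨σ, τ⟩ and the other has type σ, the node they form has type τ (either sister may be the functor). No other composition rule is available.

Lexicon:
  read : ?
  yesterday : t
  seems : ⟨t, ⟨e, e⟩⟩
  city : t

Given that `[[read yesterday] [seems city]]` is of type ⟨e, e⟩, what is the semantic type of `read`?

⟨t, ⟨⟨e, e⟩, ⟨e, e⟩⟩⟩

At [[read yesterday] [seems city]] (required: ⟨e, e⟩): [seems city] is ⟨e, e⟩, which is not a function with range ⟨e, e⟩; hence [read yesterday] is the functor — type ⟨⟨e, e⟩, ⟨e, e⟩⟩.
At [read yesterday] (required: ⟨⟨e, e⟩, ⟨e, e⟩⟩): yesterday is t, which is not a function with range ⟨⟨e, e⟩, ⟨e, e⟩⟩; hence read is the functor — type ⟨t, ⟨⟨e, e⟩, ⟨e, e⟩⟩⟩.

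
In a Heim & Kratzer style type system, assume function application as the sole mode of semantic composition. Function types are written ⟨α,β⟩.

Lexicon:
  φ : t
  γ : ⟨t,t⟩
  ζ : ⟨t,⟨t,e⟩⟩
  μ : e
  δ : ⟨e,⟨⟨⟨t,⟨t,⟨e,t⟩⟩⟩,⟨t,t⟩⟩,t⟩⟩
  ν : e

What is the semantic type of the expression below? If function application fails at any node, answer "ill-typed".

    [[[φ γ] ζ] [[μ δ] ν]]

ill-typed

[φ γ]: functor γ : ⟨t,t⟩, argument φ : t; result t.
[[φ γ] ζ]: functor ζ : ⟨t,⟨t,e⟩⟩, argument [φ γ] : t; result ⟨t,e⟩.
[μ δ]: functor δ : ⟨e,⟨⟨⟨t,⟨t,⟨e,t⟩⟩⟩,⟨t,t⟩⟩,t⟩⟩, argument μ : e; result ⟨⟨⟨t,⟨t,⟨e,t⟩⟩⟩,⟨t,t⟩⟩,t⟩.
[[μ δ] ν]: ⟨⟨⟨t,⟨t,⟨e,t⟩⟩⟩,⟨t,t⟩⟩,t⟩ and e cannot combine by function application — type clash.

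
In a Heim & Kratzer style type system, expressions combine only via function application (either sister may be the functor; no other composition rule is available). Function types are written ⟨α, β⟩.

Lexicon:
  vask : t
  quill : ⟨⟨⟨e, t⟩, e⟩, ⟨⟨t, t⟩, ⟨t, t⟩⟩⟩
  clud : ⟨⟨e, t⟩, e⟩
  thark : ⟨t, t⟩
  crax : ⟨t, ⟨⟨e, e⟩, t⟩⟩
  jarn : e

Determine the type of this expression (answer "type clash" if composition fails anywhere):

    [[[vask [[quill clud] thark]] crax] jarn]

[quill clud] — quill of type ⟨⟨⟨e, t⟩, e⟩, ⟨⟨t, t⟩, ⟨t, t⟩⟩⟩ combines with clud of type ⟨⟨e, t⟩, e⟩: type ⟨⟨t, t⟩, ⟨t, t⟩⟩.
[[quill clud] thark] — [quill clud] of type ⟨⟨t, t⟩, ⟨t, t⟩⟩ combines with thark of type ⟨t, t⟩: type ⟨t, t⟩.
[vask [[quill clud] thark]] — [[quill clud] thark] of type ⟨t, t⟩ combines with vask of type t: type t.
[[vask [[quill clud] thark]] crax] — crax of type ⟨t, ⟨⟨e, e⟩, t⟩⟩ combines with [vask [[quill clud] thark]] of type t: type ⟨⟨e, e⟩, t⟩.
[[[vask [[quill clud] thark]] crax] jarn]: ⟨⟨e, e⟩, t⟩ with e — neither is a function whose domain matches the other; composition fails here.

type clash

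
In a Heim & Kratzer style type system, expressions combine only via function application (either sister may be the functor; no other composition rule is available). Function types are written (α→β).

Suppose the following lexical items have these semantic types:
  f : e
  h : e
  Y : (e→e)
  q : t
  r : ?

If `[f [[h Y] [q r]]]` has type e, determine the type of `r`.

[f [[h Y] [q r]]] must have type e. The sister f has type e; that is not a function onto e, so [[h Y] [q r]] must be the functor, of type (e→e).
[[h Y] [q r]] must have type (e→e). The sister [h Y] has type e; that is not a function onto (e→e), so [q r] must be the functor, of type (e→(e→e)).
[q r] must have type (e→(e→e)). The sister q has type t; that is not a function onto (e→(e→e)), so r must be the functor, of type (t→(e→(e→e))).

(t→(e→(e→e)))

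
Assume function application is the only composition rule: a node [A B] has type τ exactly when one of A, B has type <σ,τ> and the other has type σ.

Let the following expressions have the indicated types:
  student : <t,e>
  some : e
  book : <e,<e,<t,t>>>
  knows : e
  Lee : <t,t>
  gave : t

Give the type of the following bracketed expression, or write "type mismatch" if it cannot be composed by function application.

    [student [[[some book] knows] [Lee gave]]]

e

[some book] — book of type <e,<e,<t,t>>> combines with some of type e: type <e,<t,t>>.
[[some book] knows] — [some book] of type <e,<t,t>> combines with knows of type e: type <t,t>.
[Lee gave] — Lee of type <t,t> combines with gave of type t: type t.
[[[some book] knows] [Lee gave]] — [[some book] knows] of type <t,t> combines with [Lee gave] of type t: type t.
[student [[[some book] knows] [Lee gave]]] — student of type <t,e> combines with [[[some book] knows] [Lee gave]] of type t: type e.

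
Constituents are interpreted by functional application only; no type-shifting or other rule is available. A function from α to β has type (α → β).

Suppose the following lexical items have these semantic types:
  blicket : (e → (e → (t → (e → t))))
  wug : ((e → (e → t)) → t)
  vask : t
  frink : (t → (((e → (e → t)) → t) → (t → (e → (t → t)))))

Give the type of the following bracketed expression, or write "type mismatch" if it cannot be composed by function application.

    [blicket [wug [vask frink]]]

[vask frink]: (t → (((e → (e → t)) → t) → (t → (e → (t → t))))) applied to t yields (((e → (e → t)) → t) → (t → (e → (t → t)))).
[wug [vask frink]]: (((e → (e → t)) → t) → (t → (e → (t → t)))) applied to ((e → (e → t)) → t) yields (t → (e → (t → t))).
At [blicket [wug [vask frink]]]: neither (e → (e → (t → (e → t)))) nor (t → (e → (t → t))) can take the other as argument; the node is ill-typed.

type mismatch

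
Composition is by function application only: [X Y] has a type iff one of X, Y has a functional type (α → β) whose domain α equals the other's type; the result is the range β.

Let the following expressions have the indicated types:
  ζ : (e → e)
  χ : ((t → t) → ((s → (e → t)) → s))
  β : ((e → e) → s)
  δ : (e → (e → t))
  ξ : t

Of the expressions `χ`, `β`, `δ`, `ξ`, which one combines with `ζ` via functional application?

β

χ : ((t → t) → ((s → (e → t)) → s)) — neither side's domain matches the other.
β — combines: β : ((e → e) → s) takes ζ : (e → e) as argument, giving s.
δ : (e → (e → t)) — neither side's domain matches the other.
ξ : t — neither side's domain matches the other.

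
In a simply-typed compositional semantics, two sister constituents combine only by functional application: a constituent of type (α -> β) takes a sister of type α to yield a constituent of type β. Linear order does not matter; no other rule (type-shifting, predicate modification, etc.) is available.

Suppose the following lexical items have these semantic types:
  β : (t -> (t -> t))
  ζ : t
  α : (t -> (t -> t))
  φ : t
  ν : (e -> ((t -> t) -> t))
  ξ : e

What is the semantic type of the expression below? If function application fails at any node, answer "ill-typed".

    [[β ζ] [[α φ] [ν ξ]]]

t

[β ζ] — β of type (t -> (t -> t)) combines with ζ of type t: type (t -> t).
[α φ] — α of type (t -> (t -> t)) combines with φ of type t: type (t -> t).
[ν ξ] — ν of type (e -> ((t -> t) -> t)) combines with ξ of type e: type ((t -> t) -> t).
[[α φ] [ν ξ]] — [ν ξ] of type ((t -> t) -> t) combines with [α φ] of type (t -> t): type t.
[[β ζ] [[α φ] [ν ξ]]] — [β ζ] of type (t -> t) combines with [[α φ] [ν ξ]] of type t: type t.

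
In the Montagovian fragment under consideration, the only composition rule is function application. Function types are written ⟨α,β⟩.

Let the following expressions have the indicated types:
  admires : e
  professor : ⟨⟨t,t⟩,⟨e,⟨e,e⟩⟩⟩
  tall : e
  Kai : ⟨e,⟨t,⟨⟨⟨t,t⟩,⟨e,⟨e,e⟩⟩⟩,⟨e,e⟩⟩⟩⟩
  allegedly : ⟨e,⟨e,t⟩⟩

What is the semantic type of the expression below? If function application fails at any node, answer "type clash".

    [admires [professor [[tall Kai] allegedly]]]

[tall Kai]: Kai is ⟨e,⟨t,⟨⟨⟨t,t⟩,⟨e,⟨e,e⟩⟩⟩,⟨e,e⟩⟩⟩⟩, tall is e; result ⟨t,⟨⟨⟨t,t⟩,⟨e,⟨e,e⟩⟩⟩,⟨e,e⟩⟩⟩.
[[tall Kai] allegedly]: ⟨t,⟨⟨⟨t,t⟩,⟨e,⟨e,e⟩⟩⟩,⟨e,e⟩⟩⟩ and ⟨e,⟨e,t⟩⟩ cannot combine by function application — type clash.

type clash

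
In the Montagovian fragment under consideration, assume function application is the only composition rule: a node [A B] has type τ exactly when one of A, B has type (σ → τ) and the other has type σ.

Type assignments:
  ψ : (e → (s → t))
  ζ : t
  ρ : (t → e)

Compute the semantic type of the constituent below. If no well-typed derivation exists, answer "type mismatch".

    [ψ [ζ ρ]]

[ζ ρ]: functor ρ : (t → e), argument ζ : t; result e.
[ψ [ζ ρ]]: functor ψ : (e → (s → t)), argument [ζ ρ] : e; result (s → t).

(s → t)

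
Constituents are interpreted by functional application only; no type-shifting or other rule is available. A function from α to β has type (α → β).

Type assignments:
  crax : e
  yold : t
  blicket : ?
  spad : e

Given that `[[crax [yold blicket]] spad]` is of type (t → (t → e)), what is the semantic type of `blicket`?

[[crax [yold blicket]] spad] is required to be (t → (t → e)). spad : e cannot yield (t → (t → e)) as functor, so [crax [yold blicket]] : (e → (t → (t → e))).
[crax [yold blicket]] is required to be (e → (t → (t → e))). crax : e cannot yield (e → (t → (t → e))) as functor, so [yold blicket] : (e → (e → (t → (t → e)))).
[yold blicket] is required to be (e → (e → (t → (t → e)))). yold : t cannot yield (e → (e → (t → (t → e)))) as functor, so blicket : (t → (e → (e → (t → (t → e))))).

(t → (e → (e → (t → (t → e)))))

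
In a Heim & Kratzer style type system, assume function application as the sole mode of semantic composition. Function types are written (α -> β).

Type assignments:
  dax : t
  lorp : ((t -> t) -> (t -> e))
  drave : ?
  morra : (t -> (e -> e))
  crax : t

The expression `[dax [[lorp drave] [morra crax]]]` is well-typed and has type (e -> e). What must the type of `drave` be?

[dax [[lorp drave] [morra crax]]] must have type (e -> e). The sister dax has type t; that is not a function onto (e -> e), so [[lorp drave] [morra crax]] must be the functor, of type (t -> (e -> e)).
[[lorp drave] [morra crax]] must have type (t -> (e -> e)). The sister [morra crax] has type (e -> e); that is not a function onto (t -> (e -> e)), so [lorp drave] must be the functor, of type ((e -> e) -> (t -> (e -> e))).
[lorp drave] must have type ((e -> e) -> (t -> (e -> e))). The sister lorp has type ((t -> t) -> (t -> e)); that is not a function onto ((e -> e) -> (t -> (e -> e))), so drave must be the functor, of type (((t -> t) -> (t -> e)) -> ((e -> e) -> (t -> (e -> e)))).

(((t -> t) -> (t -> e)) -> ((e -> e) -> (t -> (e -> e))))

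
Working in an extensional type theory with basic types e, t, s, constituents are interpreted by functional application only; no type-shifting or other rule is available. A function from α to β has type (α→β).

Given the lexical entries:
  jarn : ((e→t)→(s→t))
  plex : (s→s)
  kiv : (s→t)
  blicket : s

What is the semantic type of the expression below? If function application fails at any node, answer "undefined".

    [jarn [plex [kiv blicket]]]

[kiv blicket]: functor kiv : (s→t), argument blicket : s; result t.
[plex [kiv blicket]]: (s→s) and t cannot combine by function application — type clash.

undefined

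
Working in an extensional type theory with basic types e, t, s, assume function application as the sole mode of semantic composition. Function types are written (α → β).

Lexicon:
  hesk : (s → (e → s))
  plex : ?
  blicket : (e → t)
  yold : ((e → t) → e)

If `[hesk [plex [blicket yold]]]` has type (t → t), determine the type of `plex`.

[hesk [plex [blicket yold]]] must have type (t → t). The sister hesk has type (s → (e → s)); that is not a function onto (t → t), so [plex [blicket yold]] must be the functor, of type ((s → (e → s)) → (t → t)).
[plex [blicket yold]] must have type ((s → (e → s)) → (t → t)). The sister [blicket yold] has type e; that is not a function onto ((s → (e → s)) → (t → t)), so plex must be the functor, of type (e → ((s → (e → s)) → (t → t))).

(e → ((s → (e → s)) → (t → t)))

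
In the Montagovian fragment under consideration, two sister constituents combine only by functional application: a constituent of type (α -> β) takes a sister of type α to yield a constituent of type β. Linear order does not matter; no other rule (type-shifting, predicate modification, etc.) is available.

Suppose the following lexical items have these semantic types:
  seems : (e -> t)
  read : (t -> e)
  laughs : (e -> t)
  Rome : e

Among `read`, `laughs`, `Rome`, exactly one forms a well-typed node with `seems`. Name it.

read : (t -> e) — seems needs e; read needs t; neither fits.
laughs : (e -> t) — seems needs e; laughs needs e; neither fits.
Rome — combines: seems : (e -> t) takes Rome : e as argument, giving t.

Rome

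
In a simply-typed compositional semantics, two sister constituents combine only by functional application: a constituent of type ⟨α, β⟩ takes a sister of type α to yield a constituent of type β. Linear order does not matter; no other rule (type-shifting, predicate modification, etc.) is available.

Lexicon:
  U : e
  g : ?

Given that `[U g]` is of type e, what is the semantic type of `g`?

⟨e, e⟩

[U g] is required to be e. U : e cannot yield e as functor, so g : ⟨e, e⟩.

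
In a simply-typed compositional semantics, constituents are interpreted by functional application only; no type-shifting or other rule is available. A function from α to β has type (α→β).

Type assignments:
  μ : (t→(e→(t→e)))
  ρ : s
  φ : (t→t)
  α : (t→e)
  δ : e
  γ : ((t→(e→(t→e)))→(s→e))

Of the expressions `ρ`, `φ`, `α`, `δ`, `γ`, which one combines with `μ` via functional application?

ρ : s — neither side's domain matches the other.
φ : (t→t) — neither side's domain matches the other.
α : (t→e) — neither side's domain matches the other.
δ : e — neither side's domain matches the other.
γ — combines: γ : ((t→(e→(t→e)))→(s→e)) takes μ : (t→(e→(t→e))) as argument, giving (s→e).

γ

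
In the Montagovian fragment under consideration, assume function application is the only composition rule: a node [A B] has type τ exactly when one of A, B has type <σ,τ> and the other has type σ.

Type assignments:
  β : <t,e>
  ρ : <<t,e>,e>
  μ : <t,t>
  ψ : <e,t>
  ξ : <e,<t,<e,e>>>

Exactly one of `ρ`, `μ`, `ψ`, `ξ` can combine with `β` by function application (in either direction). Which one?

ρ

ρ — combines: ρ : <<t,e>,e> takes β : <t,e> as argument, giving e.
μ : <t,t> — β needs t; μ needs t; neither fits.
ψ : <e,t> — β needs t; ψ needs e; neither fits.
ξ : <e,<t,<e,e>>> — β needs t; ξ needs e; neither fits.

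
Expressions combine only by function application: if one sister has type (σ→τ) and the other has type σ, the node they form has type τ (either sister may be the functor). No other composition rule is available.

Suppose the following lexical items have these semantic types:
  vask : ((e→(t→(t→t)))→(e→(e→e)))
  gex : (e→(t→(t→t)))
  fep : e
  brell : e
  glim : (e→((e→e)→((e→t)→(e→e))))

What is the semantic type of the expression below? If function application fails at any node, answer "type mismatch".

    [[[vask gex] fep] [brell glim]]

((e→t)→(e→e))

At [vask gex], vask : ((e→(t→(t→t)))→(e→(e→e))) takes gex : (e→(t→(t→t))), giving (e→(e→e)).
At [[vask gex] fep], [vask gex] : (e→(e→e)) takes fep : e, giving (e→e).
At [brell glim], glim : (e→((e→e)→((e→t)→(e→e)))) takes brell : e, giving ((e→e)→((e→t)→(e→e))).
At [[[vask gex] fep] [brell glim]], [brell glim] : ((e→e)→((e→t)→(e→e))) takes [[vask gex] fep] : (e→e), giving ((e→t)→(e→e)).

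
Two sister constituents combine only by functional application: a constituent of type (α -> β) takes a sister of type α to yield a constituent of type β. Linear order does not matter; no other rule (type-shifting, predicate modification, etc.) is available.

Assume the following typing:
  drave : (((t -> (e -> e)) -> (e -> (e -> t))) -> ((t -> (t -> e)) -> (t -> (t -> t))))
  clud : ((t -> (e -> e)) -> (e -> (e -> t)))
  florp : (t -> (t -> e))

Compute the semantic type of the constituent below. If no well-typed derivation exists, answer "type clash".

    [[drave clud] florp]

(t -> (t -> t))

[drave clud]: (((t -> (e -> e)) -> (e -> (e -> t))) -> ((t -> (t -> e)) -> (t -> (t -> t)))) applied to ((t -> (e -> e)) -> (e -> (e -> t))) yields ((t -> (t -> e)) -> (t -> (t -> t))).
[[drave clud] florp]: ((t -> (t -> e)) -> (t -> (t -> t))) applied to (t -> (t -> e)) yields (t -> (t -> t)).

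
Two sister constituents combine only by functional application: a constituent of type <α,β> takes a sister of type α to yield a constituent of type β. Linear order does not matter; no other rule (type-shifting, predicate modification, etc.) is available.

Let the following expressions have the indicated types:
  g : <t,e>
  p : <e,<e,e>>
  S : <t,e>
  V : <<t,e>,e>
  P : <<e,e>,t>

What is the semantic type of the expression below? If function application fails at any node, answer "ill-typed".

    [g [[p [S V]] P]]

e

At [S V], V : <<t,e>,e> takes S : <t,e>, giving e.
At [p [S V]], p : <e,<e,e>> takes [S V] : e, giving <e,e>.
At [[p [S V]] P], P : <<e,e>,t> takes [p [S V]] : <e,e>, giving t.
At [g [[p [S V]] P]], g : <t,e> takes [[p [S V]] P] : t, giving e.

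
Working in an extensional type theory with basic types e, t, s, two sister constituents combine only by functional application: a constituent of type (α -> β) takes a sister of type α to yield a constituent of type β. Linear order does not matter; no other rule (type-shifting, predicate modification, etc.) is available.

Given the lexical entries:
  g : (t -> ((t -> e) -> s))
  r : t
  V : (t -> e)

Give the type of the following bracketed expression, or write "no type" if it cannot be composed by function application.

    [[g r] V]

[g r]: g is (t -> ((t -> e) -> s)), r is t; result ((t -> e) -> s).
[[g r] V]: [g r] is ((t -> e) -> s), V is (t -> e); result s.

s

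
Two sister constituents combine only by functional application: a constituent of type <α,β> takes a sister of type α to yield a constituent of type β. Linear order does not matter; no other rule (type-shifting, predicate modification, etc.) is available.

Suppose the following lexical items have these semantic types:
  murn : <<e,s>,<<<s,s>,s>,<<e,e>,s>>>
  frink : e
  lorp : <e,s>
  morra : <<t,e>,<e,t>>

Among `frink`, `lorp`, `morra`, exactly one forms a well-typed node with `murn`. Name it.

frink : e — does not combine with murn.
lorp — combines: murn : <<e,s>,<<<s,s>,s>,<<e,e>,s>>> takes lorp : <e,s> as argument, giving <<<s,s>,s>,<<e,e>,s>>.
morra : <<t,e>,<e,t>> — does not combine with murn.

lorp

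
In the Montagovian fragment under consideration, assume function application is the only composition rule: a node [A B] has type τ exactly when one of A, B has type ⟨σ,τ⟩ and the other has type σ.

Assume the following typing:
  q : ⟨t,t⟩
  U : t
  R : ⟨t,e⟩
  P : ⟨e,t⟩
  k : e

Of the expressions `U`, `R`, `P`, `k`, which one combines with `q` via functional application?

U

U — combines: q : ⟨t,t⟩ takes U : t as argument, giving t.
R : ⟨t,e⟩ — q needs t; R needs t; neither fits.
P : ⟨e,t⟩ — q needs t; P needs e; neither fits.
k : e — q needs t; k needs nothing (atomic); neither fits.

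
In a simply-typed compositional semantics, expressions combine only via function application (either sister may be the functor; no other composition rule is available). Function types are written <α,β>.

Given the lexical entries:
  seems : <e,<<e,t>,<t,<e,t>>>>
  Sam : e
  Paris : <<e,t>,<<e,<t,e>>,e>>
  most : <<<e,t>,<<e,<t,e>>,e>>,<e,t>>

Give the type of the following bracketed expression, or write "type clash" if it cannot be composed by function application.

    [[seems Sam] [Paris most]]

<t,<e,t>>

[seems Sam]: functor seems : <e,<<e,t>,<t,<e,t>>>>, argument Sam : e; result <<e,t>,<t,<e,t>>>.
[Paris most]: functor most : <<<e,t>,<<e,<t,e>>,e>>,<e,t>>, argument Paris : <<e,t>,<<e,<t,e>>,e>>; result <e,t>.
[[seems Sam] [Paris most]]: functor [seems Sam] : <<e,t>,<t,<e,t>>>, argument [Paris most] : <e,t>; result <t,<e,t>>.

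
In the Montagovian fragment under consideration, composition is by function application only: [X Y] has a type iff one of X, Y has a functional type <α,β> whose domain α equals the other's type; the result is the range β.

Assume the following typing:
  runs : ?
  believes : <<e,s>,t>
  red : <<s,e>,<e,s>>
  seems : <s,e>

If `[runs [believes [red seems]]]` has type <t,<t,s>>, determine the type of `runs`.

<t,<t,<t,s>>>

[runs [believes [red seems]]] is required to be <t,<t,s>>. [believes [red seems]] : t cannot yield <t,<t,s>> as functor, so runs : <t,<t,<t,s>>>.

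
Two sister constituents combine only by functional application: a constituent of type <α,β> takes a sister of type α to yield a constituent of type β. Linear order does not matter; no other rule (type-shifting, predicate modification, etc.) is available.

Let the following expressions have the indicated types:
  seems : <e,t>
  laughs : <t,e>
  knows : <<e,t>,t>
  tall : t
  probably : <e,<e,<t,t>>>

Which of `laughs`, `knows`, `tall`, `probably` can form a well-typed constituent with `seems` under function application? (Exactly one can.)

laughs : <t,e> — no; seems wants e, and laughs wants t.
knows — combines: knows : <<e,t>,t> takes seems : <e,t> as argument, giving t.
tall : t — no; seems wants e, and tall wants nothing (atomic).
probably : <e,<e,<t,t>>> — no; seems wants e, and probably wants e.

knows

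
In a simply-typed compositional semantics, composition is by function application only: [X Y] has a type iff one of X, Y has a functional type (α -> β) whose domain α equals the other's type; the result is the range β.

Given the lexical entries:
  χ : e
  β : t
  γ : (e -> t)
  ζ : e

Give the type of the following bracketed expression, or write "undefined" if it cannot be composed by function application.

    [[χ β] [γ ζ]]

undefined

[χ β]: e and t cannot combine by function application — type clash.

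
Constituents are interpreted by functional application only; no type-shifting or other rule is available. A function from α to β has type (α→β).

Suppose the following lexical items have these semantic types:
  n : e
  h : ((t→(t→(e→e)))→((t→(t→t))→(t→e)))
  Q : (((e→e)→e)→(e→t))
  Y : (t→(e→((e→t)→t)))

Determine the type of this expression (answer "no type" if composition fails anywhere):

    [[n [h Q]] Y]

no type

At [h Q]: neither ((t→(t→(e→e)))→((t→(t→t))→(t→e))) nor (((e→e)→e)→(e→t)) can take the other as argument; the node is ill-typed.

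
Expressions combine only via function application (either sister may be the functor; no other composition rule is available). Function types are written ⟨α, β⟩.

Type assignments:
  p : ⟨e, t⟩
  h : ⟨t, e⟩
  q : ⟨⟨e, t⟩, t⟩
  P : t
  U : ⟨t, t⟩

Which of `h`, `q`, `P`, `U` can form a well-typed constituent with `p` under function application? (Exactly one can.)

q

h : ⟨t, e⟩ — p needs e; h needs t; neither fits.
q — combines: q : ⟨⟨e, t⟩, t⟩ takes p : ⟨e, t⟩ as argument, giving t.
P : t — p needs e; P needs nothing (atomic); neither fits.
U : ⟨t, t⟩ — p needs e; U needs t; neither fits.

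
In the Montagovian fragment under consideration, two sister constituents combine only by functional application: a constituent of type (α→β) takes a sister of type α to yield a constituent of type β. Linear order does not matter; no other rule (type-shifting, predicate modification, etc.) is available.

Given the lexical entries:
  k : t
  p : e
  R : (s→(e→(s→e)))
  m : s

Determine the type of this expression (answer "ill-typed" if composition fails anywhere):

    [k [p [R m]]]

[R m]: R is (s→(e→(s→e))), m is s; result (e→(s→e)).
[p [R m]]: [R m] is (e→(s→e)), p is e; result (s→e).
At [k [p [R m]]]: neither t nor (s→e) can take the other as argument; the node is ill-typed.

ill-typed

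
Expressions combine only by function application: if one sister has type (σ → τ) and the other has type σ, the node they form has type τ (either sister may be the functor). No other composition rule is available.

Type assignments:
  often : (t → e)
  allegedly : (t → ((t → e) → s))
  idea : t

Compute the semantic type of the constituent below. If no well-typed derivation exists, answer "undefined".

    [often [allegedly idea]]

[allegedly idea]: (t → ((t → e) → s)) applied to t yields ((t → e) → s).
[often [allegedly idea]]: ((t → e) → s) applied to (t → e) yields s.

s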